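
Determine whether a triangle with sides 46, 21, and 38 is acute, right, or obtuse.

obtuse

Compare the square of the longest side to the sum of squares of the other two: 21² + 38² = 1885 < 2116 = 46².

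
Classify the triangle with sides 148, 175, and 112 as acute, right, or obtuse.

Compare the square of the longest side to the sum of squares of the other two: 112² + 148² = 34448 > 30625 = 175².

acute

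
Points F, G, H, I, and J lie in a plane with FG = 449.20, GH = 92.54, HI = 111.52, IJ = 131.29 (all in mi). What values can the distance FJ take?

113.85 ≤ FJ ≤ 784.55 mi

The maximum is all hops collinear in one direction: 449.20 + 92.54 + 111.52 + 131.29 = 784.55.
The longest hop is 449.20; the others sum to 335.35. Folding the others back against it leaves at least 449.20 − 335.35 = 113.85.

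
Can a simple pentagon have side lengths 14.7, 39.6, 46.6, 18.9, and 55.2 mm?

A pentagon exists iff every side is shorter than the sum of the others — equivalently, the longest side is less than the sum of the rest.
Longest side 55.2 < 119.8 (sum of the remaining 4), so yes.

Yes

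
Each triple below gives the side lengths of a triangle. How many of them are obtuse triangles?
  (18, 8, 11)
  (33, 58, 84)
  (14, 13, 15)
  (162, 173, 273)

(18,8,11): 8²+11² = 185 < 324 = 18² → obtuse
(33,58,84): 33²+58² = 4453 < 7056 = 84² → obtuse
(14,13,15): 13²+14² = 365 > 225 = 15² → acute
(162,173,273): 162²+173² = 56173 < 74529 = 273² → obtuse
3 of the 4 are obtuse.

3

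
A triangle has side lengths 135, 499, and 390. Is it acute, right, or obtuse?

obtuse

Compare the square of the longest side to the sum of squares of the other two: 135² + 390² = 170325 < 249001 = 499².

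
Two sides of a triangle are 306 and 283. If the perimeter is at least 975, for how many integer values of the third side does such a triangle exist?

203

Triangle inequality: 23 < x < 589. Perimeter ≥ 975 gives x ≥ 975 − 306 − 283 = 386.
So 386 ≤ x < 589; integers 386 through 588: 203 values.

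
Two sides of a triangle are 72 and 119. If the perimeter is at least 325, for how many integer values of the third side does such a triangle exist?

Triangle inequality: 47 < x < 191. Perimeter ≥ 325 gives x ≥ 325 − 72 − 119 = 134.
So 134 ≤ x < 191; integers 134 through 190: 57 values.

57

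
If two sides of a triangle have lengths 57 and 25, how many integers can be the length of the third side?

The third side lies in the open interval (32, 82).
Integers from 33 to 81 inclusive: 81 − 33 + 1 = 49.

49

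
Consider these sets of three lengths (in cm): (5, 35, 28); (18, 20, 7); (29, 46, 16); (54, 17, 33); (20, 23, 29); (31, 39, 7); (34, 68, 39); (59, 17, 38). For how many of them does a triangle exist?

3

(5,28,35): 5+28 ≤ 35 → not valid
(7,18,20): 7+18 > 20 → valid
(16,29,46): 16+29 ≤ 46 → not valid
(17,33,54): 17+33 ≤ 54 → not valid
(20,23,29): 20+23 > 29 → valid
(7,31,39): 7+31 ≤ 39 → not valid
(34,39,68): 34+39 > 68 → valid
(17,38,59): 17+38 ≤ 59 → not valid
3 of the 8 triples form a triangle.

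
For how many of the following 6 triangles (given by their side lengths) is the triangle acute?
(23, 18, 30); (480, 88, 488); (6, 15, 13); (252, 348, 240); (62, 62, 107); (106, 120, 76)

(23,18,30): 18²+23² = 853 < 900 = 30² → obtuse
(480,88,488): 88²+480² = 238144 = 488² → right
(6,15,13): 6²+13² = 205 < 225 = 15² → obtuse
(252,348,240): 240²+252² = 121104 = 348² → right
(62,62,107): 62²+62² = 7688 < 11449 = 107² → obtuse
(106,120,76): 76²+106² = 17012 > 14400 = 120² → acute
1 of the 6 is acute.

1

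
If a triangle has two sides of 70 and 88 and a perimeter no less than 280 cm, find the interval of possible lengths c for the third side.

122 ≤ c < 158

Triangle inequality alone gives 18 < c < 158.
The perimeter condition gives c ≥ 280 − 70 − 88 = 122.
Intersecting the two: 122 ≤ c < 158.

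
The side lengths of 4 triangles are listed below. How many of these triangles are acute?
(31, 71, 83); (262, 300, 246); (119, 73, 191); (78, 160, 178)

(31,71,83): 31²+71² = 6002 < 6889 = 83² → obtuse
(262,300,246): 246²+262² = 129160 > 90000 = 300² → acute
(119,73,191): 73²+119² = 19490 < 36481 = 191² → obtuse
(78,160,178): 78²+160² = 31684 = 178² → right
1 of the 4 is acute.

1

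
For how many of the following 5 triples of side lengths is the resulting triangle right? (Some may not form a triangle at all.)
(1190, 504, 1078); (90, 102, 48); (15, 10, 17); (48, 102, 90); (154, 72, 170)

4

(1190,504,1078): 504²+1078² = 1416100 = 1190² → right
(90,102,48): 48²+90² = 10404 = 102² → right
(15,10,17): 10²+15² = 325 > 289 = 17² → acute
(48,102,90): 48²+90² = 10404 = 102² → right
(154,72,170): 72²+154² = 28900 = 170² → right
4 of the 5 are right.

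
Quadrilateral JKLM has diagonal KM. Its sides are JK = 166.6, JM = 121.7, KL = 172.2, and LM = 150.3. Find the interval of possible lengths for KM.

From triangle JKM: |166.6 − 121.7| < KM < 166.6 + 121.7, i.e. 44.9 < KM < 288.3.
From triangle LKM: 21.9 < KM < 322.5.
Both must hold, so KM lies in the intersection.

44.9 < KM < 288.3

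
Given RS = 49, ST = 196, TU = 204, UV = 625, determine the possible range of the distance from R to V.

The maximum is all hops collinear in one direction: 49 + 196 + 204 + 625 = 1074.
The longest hop is 625; the others sum to 449. Folding the others back against it leaves at least 625 − 449 = 176.

176 ≤ RV ≤ 1074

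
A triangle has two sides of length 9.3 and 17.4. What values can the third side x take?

8.1 < x < 26.7

By the triangle inequality, x must be less than 9.3 + 17.4 = 26.7 and greater than |9.3 − 17.4| = 8.1.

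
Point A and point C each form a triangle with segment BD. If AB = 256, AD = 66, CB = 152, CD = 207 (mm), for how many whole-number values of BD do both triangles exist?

131

From triangle ABD: 190 < BD < 322.
From triangle CBD: 55 < BD < 359.
Intersection: 190 < BD < 322, so integers 191 through 321: 131 values.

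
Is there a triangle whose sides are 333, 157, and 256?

Yes

The longest side is 333, and the other two sum to 413.
Since 413 > 333, the triangle inequality holds.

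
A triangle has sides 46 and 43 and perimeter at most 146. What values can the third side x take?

3 < x ≤ 57

Triangle inequality alone gives 3 < x < 89.
The perimeter condition gives x ≤ 146 − 46 − 43 = 57.
Intersecting the two: 3 < x ≤ 57.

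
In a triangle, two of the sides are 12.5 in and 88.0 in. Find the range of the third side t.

75.5 < t < 100.5 (in)

By the triangle inequality, t must be less than 12.5 + 88.0 = 100.5 and greater than |12.5 − 88.0| = 75.5.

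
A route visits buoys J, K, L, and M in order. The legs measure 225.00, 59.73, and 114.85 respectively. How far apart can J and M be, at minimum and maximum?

50.42 ≤ JM ≤ 399.58

The maximum is all hops collinear in one direction: 225.00 + 59.73 + 114.85 = 399.58.
The longest hop is 225.00; the others sum to 174.58. Folding the others back against it leaves at least 225.00 − 174.58 = 50.42.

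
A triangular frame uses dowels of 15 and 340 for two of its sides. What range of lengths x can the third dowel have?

325 < x < 355

By the triangle inequality, x must be less than 15 + 340 = 355 and greater than |15 − 340| = 325.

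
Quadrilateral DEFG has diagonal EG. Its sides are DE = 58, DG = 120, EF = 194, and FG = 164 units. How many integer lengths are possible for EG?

From triangle DEG: 62 < EG < 178.
From triangle FEG: 30 < EG < 358.
Intersection: 62 < EG < 178, so integers 63 through 177: 115 values.

115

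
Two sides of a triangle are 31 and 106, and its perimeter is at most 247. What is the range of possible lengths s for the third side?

Triangle inequality alone gives 75 < s < 137.
The perimeter condition gives s ≤ 247 − 31 − 106 = 110.
Intersecting the two: 75 < s ≤ 110.

75 < s ≤ 110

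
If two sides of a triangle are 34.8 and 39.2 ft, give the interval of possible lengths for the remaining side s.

By the triangle inequality, s must be less than 34.8 + 39.2 = 74.0 and greater than |34.8 − 39.2| = 4.4.

4.4 < s < 74.0 (ft)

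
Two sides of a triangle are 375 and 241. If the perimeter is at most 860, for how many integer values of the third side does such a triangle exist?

Triangle inequality: 134 < x < 616. Perimeter ≤ 860 gives x ≤ 860 − 375 − 241 = 244.
So 134 < x ≤ 244; integers 135 through 244: 110 values.

110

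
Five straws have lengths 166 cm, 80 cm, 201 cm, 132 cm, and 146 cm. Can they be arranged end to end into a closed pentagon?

A pentagon exists iff every side is shorter than the sum of the others — equivalently, the longest side is less than the sum of the rest.
Longest side 201 < 524 (sum of the remaining 4), so yes.

Yes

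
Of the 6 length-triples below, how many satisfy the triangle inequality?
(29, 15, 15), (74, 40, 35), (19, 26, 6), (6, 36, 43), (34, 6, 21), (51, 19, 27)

(15,15,29): 15+15 > 29 → valid
(35,40,74): 35+40 > 74 → valid
(6,19,26): 6+19 ≤ 26 → not valid
(6,36,43): 6+36 ≤ 43 → not valid
(6,21,34): 6+21 ≤ 34 → not valid
(19,27,51): 19+27 ≤ 51 → not valid
2 of the 6 triples form a triangle.

2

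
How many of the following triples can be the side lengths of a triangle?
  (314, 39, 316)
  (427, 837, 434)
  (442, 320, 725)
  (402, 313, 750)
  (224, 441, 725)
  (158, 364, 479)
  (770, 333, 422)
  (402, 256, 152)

(39,314,316): 39+314 > 316 → valid
(427,434,837): 427+434 > 837 → valid
(320,442,725): 320+442 > 725 → valid
(313,402,750): 313+402 ≤ 750 → not valid
(224,441,725): 224+441 ≤ 725 → not valid
(158,364,479): 158+364 > 479 → valid
(333,422,770): 333+422 ≤ 770 → not valid
(152,256,402): 152+256 > 402 → valid
5 of the 8 triples form a triangle.

5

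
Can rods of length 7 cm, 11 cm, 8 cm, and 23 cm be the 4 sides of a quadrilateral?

Yes

A quadrilateral exists iff every side is shorter than the sum of the others — equivalently, the longest side is less than the sum of the rest.
Longest side 23 < 26 (sum of the remaining 3), so yes.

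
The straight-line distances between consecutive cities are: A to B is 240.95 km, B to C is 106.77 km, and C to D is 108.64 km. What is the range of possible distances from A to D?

25.54 ≤ AD ≤ 456.36 km

The maximum is all hops collinear in one direction: 240.95 + 106.77 + 108.64 = 456.36.
The longest hop is 240.95; the others sum to 215.41. Folding the others back against it leaves at least 240.95 − 215.41 = 25.54.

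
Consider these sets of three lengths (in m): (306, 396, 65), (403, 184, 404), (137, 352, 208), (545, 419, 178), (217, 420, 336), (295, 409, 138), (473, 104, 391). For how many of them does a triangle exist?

5

(65,306,396): 65+306 ≤ 396 → not valid
(184,403,404): 184+403 > 404 → valid
(137,208,352): 137+208 ≤ 352 → not valid
(178,419,545): 178+419 > 545 → valid
(217,336,420): 217+336 > 420 → valid
(138,295,409): 138+295 > 409 → valid
(104,391,473): 104+391 > 473 → valid
5 of the 7 triples form a triangle.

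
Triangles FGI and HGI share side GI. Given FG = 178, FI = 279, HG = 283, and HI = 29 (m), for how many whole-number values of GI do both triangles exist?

From triangle FGI: 101 < GI < 457.
From triangle HGI: 254 < GI < 312.
Intersection: 254 < GI < 312, so integers 255 through 311: 57 values.

57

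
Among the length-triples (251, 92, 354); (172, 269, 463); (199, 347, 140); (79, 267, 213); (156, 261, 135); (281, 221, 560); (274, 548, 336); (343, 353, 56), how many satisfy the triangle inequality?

(92,251,354): 92+251 ≤ 354 → not valid
(172,269,463): 172+269 ≤ 463 → not valid
(140,199,347): 140+199 ≤ 347 → not valid
(79,213,267): 79+213 > 267 → valid
(135,156,261): 135+156 > 261 → valid
(221,281,560): 221+281 ≤ 560 → not valid
(274,336,548): 274+336 > 548 → valid
(56,343,353): 56+343 > 353 → valid
4 of the 8 triples form a triangle.

4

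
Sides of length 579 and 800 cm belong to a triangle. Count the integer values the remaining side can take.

1157

The third side lies in the open interval (221, 1379).
Integers from 222 to 1378 inclusive: 1378 − 222 + 1 = 1157.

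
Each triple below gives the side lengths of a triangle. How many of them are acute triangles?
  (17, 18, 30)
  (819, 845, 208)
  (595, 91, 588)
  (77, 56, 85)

1

(17,18,30): 17²+18² = 613 < 900 = 30² → obtuse
(819,845,208): 208²+819² = 714025 = 845² → right
(595,91,588): 91²+588² = 354025 = 595² → right
(77,56,85): 56²+77² = 9065 > 7225 = 85² → acute
1 of the 4 is acute.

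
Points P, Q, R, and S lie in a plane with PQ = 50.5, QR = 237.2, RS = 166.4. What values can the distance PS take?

20.3 ≤ PS ≤ 454.1

The maximum is all hops collinear in one direction: 50.5 + 237.2 + 166.4 = 454.1.
The longest hop is 237.2; the others sum to 216.9. Folding the others back against it leaves at least 237.2 − 216.9 = 20.3.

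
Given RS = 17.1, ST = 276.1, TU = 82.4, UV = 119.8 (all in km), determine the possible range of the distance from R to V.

56.8 ≤ RV ≤ 495.4 km

The maximum is all hops collinear in one direction: 17.1 + 276.1 + 82.4 + 119.8 = 495.4.
The longest hop is 276.1; the others sum to 219.3. Folding the others back against it leaves at least 276.1 − 219.3 = 56.8.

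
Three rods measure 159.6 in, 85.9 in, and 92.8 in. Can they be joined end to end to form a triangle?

The longest side is 159.6, and the other two sum to 178.7.
Since 178.7 > 159.6, the triangle inequality holds.

Yes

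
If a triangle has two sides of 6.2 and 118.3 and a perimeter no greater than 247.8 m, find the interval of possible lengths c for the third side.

112.1 < c ≤ 123.3 m

Triangle inequality alone gives 112.1 < c < 124.5.
The perimeter condition gives c ≤ 247.8 − 6.2 − 118.3 = 123.3.
Intersecting the two: 112.1 < c ≤ 123.3.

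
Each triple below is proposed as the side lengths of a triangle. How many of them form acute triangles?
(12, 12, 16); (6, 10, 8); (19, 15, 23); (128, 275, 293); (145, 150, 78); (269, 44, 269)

(12,12,16): 12²+12² = 288 > 256 = 16² → acute
(6,10,8): 6²+8² = 100 = 10² → right
(19,15,23): 15²+19² = 586 > 529 = 23² → acute
(128,275,293): 128²+275² = 92009 > 85849 = 293² → acute
(145,150,78): 78²+145² = 27109 > 22500 = 150² → acute
(269,44,269): 44²+269² = 74297 > 72361 = 269² → acute
5 of the 6 are acute.

5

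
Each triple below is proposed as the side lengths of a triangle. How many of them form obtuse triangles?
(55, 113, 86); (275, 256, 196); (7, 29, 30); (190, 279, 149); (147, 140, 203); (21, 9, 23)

4

(55,113,86): 55²+86² = 10421 < 12769 = 113² → obtuse
(275,256,196): 196²+256² = 103952 > 75625 = 275² → acute
(7,29,30): 7²+29² = 890 < 900 = 30² → obtuse
(190,279,149): 149²+190² = 58301 < 77841 = 279² → obtuse
(147,140,203): 140²+147² = 41209 = 203² → right
(21,9,23): 9²+21² = 522 < 529 = 23² → obtuse
4 of the 6 are obtuse.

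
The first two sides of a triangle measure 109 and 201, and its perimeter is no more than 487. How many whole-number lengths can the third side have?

Triangle inequality: 92 < x < 310. Perimeter ≤ 487 gives x ≤ 487 − 109 − 201 = 177.
So 92 < x ≤ 177; integers 93 through 177: 85 values.

85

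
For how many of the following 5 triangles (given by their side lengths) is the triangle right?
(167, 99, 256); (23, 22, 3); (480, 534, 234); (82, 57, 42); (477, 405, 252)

2

(167,99,256): 99²+167² = 37690 < 65536 = 256² → obtuse
(23,22,3): 3²+22² = 493 < 529 = 23² → obtuse
(480,534,234): 234²+480² = 285156 = 534² → right
(82,57,42): 42²+57² = 5013 < 6724 = 82² → obtuse
(477,405,252): 252²+405² = 227529 = 477² → right
2 of the 5 are right.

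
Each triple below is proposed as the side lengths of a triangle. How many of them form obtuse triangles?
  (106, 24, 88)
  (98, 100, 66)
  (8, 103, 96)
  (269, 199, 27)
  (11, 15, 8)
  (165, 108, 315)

3

(106,24,88): 24²+88² = 8320 < 11236 = 106² → obtuse
(98,100,66): 66²+98² = 13960 > 10000 = 100² → acute
(8,103,96): 8²+96² = 9280 < 10609 = 103² → obtuse
(269,199,27): 27+199 ≤ 269, not a triangle
(11,15,8): 8²+11² = 185 < 225 = 15² → obtuse
(165,108,315): 108+165 ≤ 315, not a triangle
3 of the 6 are obtuse.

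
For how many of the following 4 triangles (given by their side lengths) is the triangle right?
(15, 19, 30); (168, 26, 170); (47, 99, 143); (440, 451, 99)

(15,19,30): 15²+19² = 586 < 900 = 30² → obtuse
(168,26,170): 26²+168² = 28900 = 170² → right
(47,99,143): 47²+99² = 12010 < 20449 = 143² → obtuse
(440,451,99): 99²+440² = 203401 = 451² → right
2 of the 4 are right.

2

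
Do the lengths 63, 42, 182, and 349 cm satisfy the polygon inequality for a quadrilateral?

No

For a quadrilateral, each side must be shorter than the sum of the others.
Here the longest side is 349, but the remaining 3 sides sum to only 287.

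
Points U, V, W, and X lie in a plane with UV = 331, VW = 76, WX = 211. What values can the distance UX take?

The maximum is all hops collinear in one direction: 331 + 76 + 211 = 618.
The longest hop is 331; the others sum to 287. Folding the others back against it leaves at least 331 − 287 = 44.

44 ≤ UX ≤ 618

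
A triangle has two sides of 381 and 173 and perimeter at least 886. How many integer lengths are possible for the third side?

222

Triangle inequality: 208 < x < 554. Perimeter ≥ 886 gives x ≥ 886 − 381 − 173 = 332.
So 332 ≤ x < 554; integers 332 through 553: 222 values.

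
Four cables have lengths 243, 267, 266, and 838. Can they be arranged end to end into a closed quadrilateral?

For a quadrilateral, each side must be shorter than the sum of the others.
Here the longest side is 838, but the remaining 3 sides sum to only 776.

No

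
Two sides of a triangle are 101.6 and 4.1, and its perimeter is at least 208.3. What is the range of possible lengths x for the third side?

Triangle inequality alone gives 97.5 < x < 105.7.
The perimeter condition gives x ≥ 208.3 − 101.6 − 4.1 = 102.6.
Intersecting the two: 102.6 ≤ x < 105.7.

102.6 ≤ x < 105.7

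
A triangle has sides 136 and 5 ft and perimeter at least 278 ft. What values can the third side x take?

Triangle inequality alone gives 131 < x < 141.
The perimeter condition gives x ≥ 278 − 136 − 5 = 137.
Intersecting the two: 137 ≤ x < 141.

137 ≤ x < 141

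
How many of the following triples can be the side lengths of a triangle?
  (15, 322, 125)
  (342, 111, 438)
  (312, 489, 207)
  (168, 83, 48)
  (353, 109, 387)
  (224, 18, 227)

(15,125,322): 15+125 ≤ 322 → not valid
(111,342,438): 111+342 > 438 → valid
(207,312,489): 207+312 > 489 → valid
(48,83,168): 48+83 ≤ 168 → not valid
(109,353,387): 109+353 > 387 → valid
(18,224,227): 18+224 > 227 → valid
4 of the 6 triples form a triangle.

4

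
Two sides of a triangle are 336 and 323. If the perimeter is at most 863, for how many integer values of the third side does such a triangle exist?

191

Triangle inequality: 13 < x < 659. Perimeter ≤ 863 gives x ≤ 863 − 336 − 323 = 204.
So 13 < x ≤ 204; integers 14 through 204: 191 values.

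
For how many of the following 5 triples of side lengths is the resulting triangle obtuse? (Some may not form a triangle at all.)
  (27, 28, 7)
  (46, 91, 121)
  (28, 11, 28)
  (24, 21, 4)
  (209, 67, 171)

4

(27,28,7): 7²+27² = 778 < 784 = 28² → obtuse
(46,91,121): 46²+91² = 10397 < 14641 = 121² → obtuse
(28,11,28): 11²+28² = 905 > 784 = 28² → acute
(24,21,4): 4²+21² = 457 < 576 = 24² → obtuse
(209,67,171): 67²+171² = 33730 < 43681 = 209² → obtuse
4 of the 5 are obtuse.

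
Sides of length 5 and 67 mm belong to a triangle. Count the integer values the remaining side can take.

The third side lies in the open interval (62, 72).
Integers from 63 to 71 inclusive: 71 − 63 + 1 = 9.

9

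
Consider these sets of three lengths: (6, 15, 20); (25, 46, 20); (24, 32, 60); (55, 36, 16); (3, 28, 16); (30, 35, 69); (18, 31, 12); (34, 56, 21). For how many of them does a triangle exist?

(6,15,20): 6+15 > 20 → valid
(20,25,46): 20+25 ≤ 46 → not valid
(24,32,60): 24+32 ≤ 60 → not valid
(16,36,55): 16+36 ≤ 55 → not valid
(3,16,28): 3+16 ≤ 28 → not valid
(30,35,69): 30+35 ≤ 69 → not valid
(12,18,31): 12+18 ≤ 31 → not valid
(21,34,56): 21+34 ≤ 56 → not valid
1 of the 8 triples forms a triangle.

1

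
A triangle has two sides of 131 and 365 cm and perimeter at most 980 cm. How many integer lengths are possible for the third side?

Triangle inequality: 234 < x < 496. Perimeter ≤ 980 gives x ≤ 980 − 131 − 365 = 484.
So 234 < x ≤ 484; integers 235 through 484: 250 values.

250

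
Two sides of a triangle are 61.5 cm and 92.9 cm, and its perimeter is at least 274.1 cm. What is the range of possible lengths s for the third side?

Triangle inequality alone gives 31.4 < s < 154.4.
The perimeter condition gives s ≥ 274.1 − 61.5 − 92.9 = 119.7.
Intersecting the two: 119.7 ≤ s < 154.4.

119.7 ≤ s < 154.4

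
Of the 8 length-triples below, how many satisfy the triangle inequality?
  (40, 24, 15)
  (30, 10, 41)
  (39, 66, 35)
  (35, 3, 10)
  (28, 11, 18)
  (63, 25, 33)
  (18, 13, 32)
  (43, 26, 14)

(15,24,40): 15+24 ≤ 40 → not valid
(10,30,41): 10+30 ≤ 41 → not valid
(35,39,66): 35+39 > 66 → valid
(3,10,35): 3+10 ≤ 35 → not valid
(11,18,28): 11+18 > 28 → valid
(25,33,63): 25+33 ≤ 63 → not valid
(13,18,32): 13+18 ≤ 32 → not valid
(14,26,43): 14+26 ≤ 43 → not valid
2 of the 8 triples form a triangle.

2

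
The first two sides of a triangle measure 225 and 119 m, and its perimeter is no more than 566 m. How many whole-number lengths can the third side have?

116

Triangle inequality: 106 < x < 344. Perimeter ≤ 566 gives x ≤ 566 − 225 − 119 = 222.
So 106 < x ≤ 222; integers 107 through 222: 116 values.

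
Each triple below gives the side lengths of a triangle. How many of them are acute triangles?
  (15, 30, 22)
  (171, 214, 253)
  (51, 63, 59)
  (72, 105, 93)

3

(15,30,22): 15²+22² = 709 < 900 = 30² → obtuse
(171,214,253): 171²+214² = 75037 > 64009 = 253² → acute
(51,63,59): 51²+59² = 6082 > 3969 = 63² → acute
(72,105,93): 72²+93² = 13833 > 11025 = 105² → acute
3 of the 4 are acute.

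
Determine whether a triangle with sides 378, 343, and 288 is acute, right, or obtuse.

Compare the square of the longest side to the sum of squares of the other two: 288² + 343² = 200593 > 142884 = 378².

acute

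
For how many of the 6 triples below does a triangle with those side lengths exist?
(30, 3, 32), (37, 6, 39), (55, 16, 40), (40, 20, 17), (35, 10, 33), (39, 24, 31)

(3,30,32): 3+30 > 32 → valid
(6,37,39): 6+37 > 39 → valid
(16,40,55): 16+40 > 55 → valid
(17,20,40): 17+20 ≤ 40 → not valid
(10,33,35): 10+33 > 35 → valid
(24,31,39): 24+31 > 39 → valid
5 of the 6 triples form a triangle.

5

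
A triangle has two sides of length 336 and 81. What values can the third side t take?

255 < t < 417

By the triangle inequality, t must be less than 336 + 81 = 417 and greater than |336 − 81| = 255.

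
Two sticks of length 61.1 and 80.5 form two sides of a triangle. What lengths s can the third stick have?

19.4 < s < 141.6

By the triangle inequality, s must be less than 61.1 + 80.5 = 141.6 and greater than |61.1 − 80.5| = 19.4.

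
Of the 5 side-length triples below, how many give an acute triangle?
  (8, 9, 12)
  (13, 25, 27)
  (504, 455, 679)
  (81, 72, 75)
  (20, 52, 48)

3

(8,9,12): 8²+9² = 145 > 144 = 12² → acute
(13,25,27): 13²+25² = 794 > 729 = 27² → acute
(504,455,679): 455²+504² = 461041 = 679² → right
(81,72,75): 72²+75² = 10809 > 6561 = 81² → acute
(20,52,48): 20²+48² = 2704 = 52² → right
3 of the 5 are acute.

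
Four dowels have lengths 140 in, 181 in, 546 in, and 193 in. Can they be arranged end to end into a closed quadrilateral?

For a quadrilateral, each side must be shorter than the sum of the others.
Here the longest side is 546, but the remaining 3 sides sum to only 514.

No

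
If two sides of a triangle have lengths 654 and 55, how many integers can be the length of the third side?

109

The third side lies in the open interval (599, 709).
Integers from 600 to 708 inclusive: 708 − 600 + 1 = 109.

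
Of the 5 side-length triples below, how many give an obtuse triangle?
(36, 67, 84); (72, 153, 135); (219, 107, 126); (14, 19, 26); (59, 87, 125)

4

(36,67,84): 36²+67² = 5785 < 7056 = 84² → obtuse
(72,153,135): 72²+135² = 23409 = 153² → right
(219,107,126): 107²+126² = 27325 < 47961 = 219² → obtuse
(14,19,26): 14²+19² = 557 < 676 = 26² → obtuse
(59,87,125): 59²+87² = 11050 < 15625 = 125² → obtuse
4 of the 5 are obtuse.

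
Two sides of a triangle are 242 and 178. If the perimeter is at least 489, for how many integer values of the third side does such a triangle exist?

351

Triangle inequality: 64 < x < 420. Perimeter ≥ 489 gives x ≥ 489 − 242 − 178 = 69.
So 69 ≤ x < 420; integers 69 through 419: 351 values.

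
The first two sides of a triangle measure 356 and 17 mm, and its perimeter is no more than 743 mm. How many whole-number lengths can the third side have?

Triangle inequality: 339 < x < 373. Perimeter ≤ 743 gives x ≤ 743 − 356 − 17 = 370.
So 339 < x ≤ 370; integers 340 through 370: 31 values.

31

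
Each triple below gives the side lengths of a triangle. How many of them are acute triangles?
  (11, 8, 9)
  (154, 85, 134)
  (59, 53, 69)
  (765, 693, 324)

3

(11,8,9): 8²+9² = 145 > 121 = 11² → acute
(154,85,134): 85²+134² = 25181 > 23716 = 154² → acute
(59,53,69): 53²+59² = 6290 > 4761 = 69² → acute
(765,693,324): 324²+693² = 585225 = 765² → right
3 of the 4 are acute.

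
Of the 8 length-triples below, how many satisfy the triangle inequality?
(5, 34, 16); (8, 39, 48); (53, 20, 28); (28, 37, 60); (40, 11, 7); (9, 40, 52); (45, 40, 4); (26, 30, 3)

1

(5,16,34): 5+16 ≤ 34 → not valid
(8,39,48): 8+39 ≤ 48 → not valid
(20,28,53): 20+28 ≤ 53 → not valid
(28,37,60): 28+37 > 60 → valid
(7,11,40): 7+11 ≤ 40 → not valid
(9,40,52): 9+40 ≤ 52 → not valid
(4,40,45): 4+40 ≤ 45 → not valid
(3,26,30): 3+26 ≤ 30 → not valid
1 of the 8 triples forms a triangle.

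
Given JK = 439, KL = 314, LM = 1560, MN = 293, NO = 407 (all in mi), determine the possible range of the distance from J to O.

The maximum is all hops collinear in one direction: 439 + 314 + 1560 + 293 + 407 = 3013.
The longest hop is 1560; the others sum to 1453. Folding the others back against it leaves at least 1560 − 1453 = 107.

107 ≤ JO ≤ 3013 mi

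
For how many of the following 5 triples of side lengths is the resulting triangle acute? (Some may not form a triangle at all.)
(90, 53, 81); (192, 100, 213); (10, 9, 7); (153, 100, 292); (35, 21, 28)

(90,53,81): 53²+81² = 9370 > 8100 = 90² → acute
(192,100,213): 100²+192² = 46864 > 45369 = 213² → acute
(10,9,7): 7²+9² = 130 > 100 = 10² → acute
(153,100,292): 100+153 ≤ 292, not a triangle
(35,21,28): 21²+28² = 1225 = 35² → right
3 of the 5 are acute.

3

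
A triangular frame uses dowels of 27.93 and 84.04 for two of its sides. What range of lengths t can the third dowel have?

By the triangle inequality, t must be less than 27.93 + 84.04 = 111.97 and greater than |27.93 − 84.04| = 56.11.

56.11 < t < 111.97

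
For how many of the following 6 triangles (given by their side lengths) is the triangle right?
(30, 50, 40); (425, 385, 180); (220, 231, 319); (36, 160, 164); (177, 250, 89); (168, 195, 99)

5

(30,50,40): 30²+40² = 2500 = 50² → right
(425,385,180): 180²+385² = 180625 = 425² → right
(220,231,319): 220²+231² = 101761 = 319² → right
(36,160,164): 36²+160² = 26896 = 164² → right
(177,250,89): 89²+177² = 39250 < 62500 = 250² → obtuse
(168,195,99): 99²+168² = 38025 = 195² → right
5 of the 6 are right.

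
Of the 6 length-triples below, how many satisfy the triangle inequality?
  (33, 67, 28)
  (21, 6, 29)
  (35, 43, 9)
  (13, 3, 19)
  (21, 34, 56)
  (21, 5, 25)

(28,33,67): 28+33 ≤ 67 → not valid
(6,21,29): 6+21 ≤ 29 → not valid
(9,35,43): 9+35 > 43 → valid
(3,13,19): 3+13 ≤ 19 → not valid
(21,34,56): 21+34 ≤ 56 → not valid
(5,21,25): 5+21 > 25 → valid
2 of the 6 triples form a triangle.

2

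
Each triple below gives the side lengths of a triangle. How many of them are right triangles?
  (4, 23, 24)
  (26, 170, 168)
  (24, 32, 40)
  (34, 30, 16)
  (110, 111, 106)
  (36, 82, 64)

(4,23,24): 4²+23² = 545 < 576 = 24² → obtuse
(26,170,168): 26²+168² = 28900 = 170² → right
(24,32,40): 24²+32² = 1600 = 40² → right
(34,30,16): 16²+30² = 1156 = 34² → right
(110,111,106): 106²+110² = 23336 > 12321 = 111² → acute
(36,82,64): 36²+64² = 5392 < 6724 = 82² → obtuse
3 of the 6 are right.

3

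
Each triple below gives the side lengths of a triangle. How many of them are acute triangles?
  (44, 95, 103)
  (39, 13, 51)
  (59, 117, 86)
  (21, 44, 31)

(44,95,103): 44²+95² = 10961 > 10609 = 103² → acute
(39,13,51): 13²+39² = 1690 < 2601 = 51² → obtuse
(59,117,86): 59²+86² = 10877 < 13689 = 117² → obtuse
(21,44,31): 21²+31² = 1402 < 1936 = 44² → obtuse
1 of the 4 is acute.

1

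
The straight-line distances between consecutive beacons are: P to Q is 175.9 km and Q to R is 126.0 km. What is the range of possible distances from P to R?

By the triangle inequality, |175.9 − 126.0| ≤ PR ≤ 175.9 + 126.0.

49.9 ≤ PR ≤ 301.9 km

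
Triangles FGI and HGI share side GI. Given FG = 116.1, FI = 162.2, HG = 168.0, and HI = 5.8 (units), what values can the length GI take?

From triangle FGI: |116.1 − 162.2| < GI < 116.1 + 162.2, i.e. 46.1 < GI < 278.3.
From triangle HGI: 162.2 < GI < 173.8.
Both must hold, so GI lies in the intersection.

162.2 < GI < 173.8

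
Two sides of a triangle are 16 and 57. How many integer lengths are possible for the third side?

31

The third side lies in the open interval (41, 73).
Integers from 42 to 72 inclusive: 72 − 42 + 1 = 31.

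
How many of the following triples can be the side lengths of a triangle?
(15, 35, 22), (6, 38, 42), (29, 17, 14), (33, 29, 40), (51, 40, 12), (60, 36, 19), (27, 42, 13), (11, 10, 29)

5

(15,22,35): 15+22 > 35 → valid
(6,38,42): 6+38 > 42 → valid
(14,17,29): 14+17 > 29 → valid
(29,33,40): 29+33 > 40 → valid
(12,40,51): 12+40 > 51 → valid
(19,36,60): 19+36 ≤ 60 → not valid
(13,27,42): 13+27 ≤ 42 → not valid
(10,11,29): 10+11 ≤ 29 → not valid
5 of the 8 triples form a triangle.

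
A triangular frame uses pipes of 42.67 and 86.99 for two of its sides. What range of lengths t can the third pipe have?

44.32 < t < 129.66

By the triangle inequality, t must be less than 42.67 + 86.99 = 129.66 and greater than |42.67 − 86.99| = 44.32.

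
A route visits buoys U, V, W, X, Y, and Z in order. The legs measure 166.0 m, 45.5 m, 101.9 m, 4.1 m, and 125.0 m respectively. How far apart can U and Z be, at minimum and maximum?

The maximum is all hops collinear in one direction: 166.0 + 45.5 + 101.9 + 4.1 + 125.0 = 442.5.
The longest hop is 166.0; the others sum to 276.5. Since 166.0 ≤ 276.5, the path can fold back on itself completely, so the minimum distance is 0.

0 ≤ UZ ≤ 442.5 m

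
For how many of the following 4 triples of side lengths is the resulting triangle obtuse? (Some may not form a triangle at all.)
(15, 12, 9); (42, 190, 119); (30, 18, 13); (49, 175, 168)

(15,12,9): 9²+12² = 225 = 15² → right
(42,190,119): 42+119 ≤ 190, not a triangle
(30,18,13): 13²+18² = 493 < 900 = 30² → obtuse
(49,175,168): 49²+168² = 30625 = 175² → right
1 of the 4 is obtuse.

1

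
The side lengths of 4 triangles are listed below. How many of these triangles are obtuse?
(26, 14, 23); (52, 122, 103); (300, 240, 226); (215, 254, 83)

2

(26,14,23): 14²+23² = 725 > 676 = 26² → acute
(52,122,103): 52²+103² = 13313 < 14884 = 122² → obtuse
(300,240,226): 226²+240² = 108676 > 90000 = 300² → acute
(215,254,83): 83²+215² = 53114 < 64516 = 254² → obtuse
2 of the 4 are obtuse.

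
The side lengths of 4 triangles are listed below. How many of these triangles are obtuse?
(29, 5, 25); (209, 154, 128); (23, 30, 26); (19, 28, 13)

3

(29,5,25): 5²+25² = 650 < 841 = 29² → obtuse
(209,154,128): 128²+154² = 40100 < 43681 = 209² → obtuse
(23,30,26): 23²+26² = 1205 > 900 = 30² → acute
(19,28,13): 13²+19² = 530 < 784 = 28² → obtuse
3 of the 4 are obtuse.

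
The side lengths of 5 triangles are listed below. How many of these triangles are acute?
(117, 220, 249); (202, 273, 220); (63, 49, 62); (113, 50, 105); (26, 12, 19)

(117,220,249): 117²+220² = 62089 > 62001 = 249² → acute
(202,273,220): 202²+220² = 89204 > 74529 = 273² → acute
(63,49,62): 49²+62² = 6245 > 3969 = 63² → acute
(113,50,105): 50²+105² = 13525 > 12769 = 113² → acute
(26,12,19): 12²+19² = 505 < 676 = 26² → obtuse
4 of the 5 are acute.

4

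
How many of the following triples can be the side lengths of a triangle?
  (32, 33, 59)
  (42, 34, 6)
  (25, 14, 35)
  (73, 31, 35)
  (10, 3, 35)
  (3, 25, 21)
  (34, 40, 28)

(32,33,59): 32+33 > 59 → valid
(6,34,42): 6+34 ≤ 42 → not valid
(14,25,35): 14+25 > 35 → valid
(31,35,73): 31+35 ≤ 73 → not valid
(3,10,35): 3+10 ≤ 35 → not valid
(3,21,25): 3+21 ≤ 25 → not valid
(28,34,40): 28+34 > 40 → valid
3 of the 7 triples form a triangle.

3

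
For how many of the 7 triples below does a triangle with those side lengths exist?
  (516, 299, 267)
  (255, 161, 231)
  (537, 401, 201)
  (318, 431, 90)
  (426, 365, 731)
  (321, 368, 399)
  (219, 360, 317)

6

(267,299,516): 267+299 > 516 → valid
(161,231,255): 161+231 > 255 → valid
(201,401,537): 201+401 > 537 → valid
(90,318,431): 90+318 ≤ 431 → not valid
(365,426,731): 365+426 > 731 → valid
(321,368,399): 321+368 > 399 → valid
(219,317,360): 219+317 > 360 → valid
6 of the 7 triples form a triangle.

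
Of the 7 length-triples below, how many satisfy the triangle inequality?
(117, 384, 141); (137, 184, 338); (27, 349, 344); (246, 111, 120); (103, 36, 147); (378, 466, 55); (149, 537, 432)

2

(117,141,384): 117+141 ≤ 384 → not valid
(137,184,338): 137+184 ≤ 338 → not valid
(27,344,349): 27+344 > 349 → valid
(111,120,246): 111+120 ≤ 246 → not valid
(36,103,147): 36+103 ≤ 147 → not valid
(55,378,466): 55+378 ≤ 466 → not valid
(149,432,537): 149+432 > 537 → valid
2 of the 7 triples form a triangle.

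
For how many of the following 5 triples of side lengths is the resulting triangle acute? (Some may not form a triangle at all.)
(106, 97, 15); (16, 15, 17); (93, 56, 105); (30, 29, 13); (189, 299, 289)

(106,97,15): 15²+97² = 9634 < 11236 = 106² → obtuse
(16,15,17): 15²+16² = 481 > 289 = 17² → acute
(93,56,105): 56²+93² = 11785 > 11025 = 105² → acute
(30,29,13): 13²+29² = 1010 > 900 = 30² → acute
(189,299,289): 189²+289² = 119242 > 89401 = 299² → acute
4 of the 5 are acute.

4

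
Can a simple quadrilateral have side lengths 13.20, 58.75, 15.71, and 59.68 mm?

A quadrilateral exists iff every side is shorter than the sum of the others — equivalently, the longest side is less than the sum of the rest.
Longest side 59.68 < 87.66 (sum of the remaining 3), so yes.

Yes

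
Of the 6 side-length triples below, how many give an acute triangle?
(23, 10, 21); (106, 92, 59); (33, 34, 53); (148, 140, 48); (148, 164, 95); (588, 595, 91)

(23,10,21): 10²+21² = 541 > 529 = 23² → acute
(106,92,59): 59²+92² = 11945 > 11236 = 106² → acute
(33,34,53): 33²+34² = 2245 < 2809 = 53² → obtuse
(148,140,48): 48²+140² = 21904 = 148² → right
(148,164,95): 95²+148² = 30929 > 26896 = 164² → acute
(588,595,91): 91²+588² = 354025 = 595² → right
3 of the 6 are acute.

3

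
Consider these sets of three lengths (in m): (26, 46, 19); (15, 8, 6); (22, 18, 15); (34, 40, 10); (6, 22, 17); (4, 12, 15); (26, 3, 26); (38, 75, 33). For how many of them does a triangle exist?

5

(19,26,46): 19+26 ≤ 46 → not valid
(6,8,15): 6+8 ≤ 15 → not valid
(15,18,22): 15+18 > 22 → valid
(10,34,40): 10+34 > 40 → valid
(6,17,22): 6+17 > 22 → valid
(4,12,15): 4+12 > 15 → valid
(3,26,26): 3+26 > 26 → valid
(33,38,75): 33+38 ≤ 75 → not valid
5 of the 8 triples form a triangle.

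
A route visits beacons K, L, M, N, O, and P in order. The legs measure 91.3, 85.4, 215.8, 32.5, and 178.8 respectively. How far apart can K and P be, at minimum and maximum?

The maximum is all hops collinear in one direction: 91.3 + 85.4 + 215.8 + 32.5 + 178.8 = 603.8.
The longest hop is 215.8; the others sum to 388.0. Since 215.8 ≤ 388.0, the path can fold back on itself completely, so the minimum distance is 0.

0 ≤ KP ≤ 603.8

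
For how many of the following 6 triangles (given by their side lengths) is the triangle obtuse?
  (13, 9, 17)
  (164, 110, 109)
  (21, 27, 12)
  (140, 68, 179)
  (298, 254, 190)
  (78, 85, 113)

(13,9,17): 9²+13² = 250 < 289 = 17² → obtuse
(164,110,109): 109²+110² = 23981 < 26896 = 164² → obtuse
(21,27,12): 12²+21² = 585 < 729 = 27² → obtuse
(140,68,179): 68²+140² = 24224 < 32041 = 179² → obtuse
(298,254,190): 190²+254² = 100616 > 88804 = 298² → acute
(78,85,113): 78²+85² = 13309 > 12769 = 113² → acute
4 of the 6 are obtuse.

4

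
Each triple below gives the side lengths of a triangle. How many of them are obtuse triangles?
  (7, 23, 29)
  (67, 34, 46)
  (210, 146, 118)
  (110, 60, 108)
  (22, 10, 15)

(7,23,29): 7²+23² = 578 < 841 = 29² → obtuse
(67,34,46): 34²+46² = 3272 < 4489 = 67² → obtuse
(210,146,118): 118²+146² = 35240 < 44100 = 210² → obtuse
(110,60,108): 60²+108² = 15264 > 12100 = 110² → acute
(22,10,15): 10²+15² = 325 < 484 = 22² → obtuse
4 of the 5 are obtuse.

4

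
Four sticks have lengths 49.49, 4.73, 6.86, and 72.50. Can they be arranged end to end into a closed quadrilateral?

For a quadrilateral, each side must be shorter than the sum of the others.
Here the longest side is 72.50, but the remaining 3 sides sum to only 61.08.

No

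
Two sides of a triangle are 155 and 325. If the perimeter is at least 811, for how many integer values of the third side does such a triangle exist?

149

Triangle inequality: 170 < x < 480. Perimeter ≥ 811 gives x ≥ 811 − 155 − 325 = 331.
So 331 ≤ x < 480; integers 331 through 479: 149 values.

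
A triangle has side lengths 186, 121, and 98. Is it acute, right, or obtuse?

Compare the square of the longest side to the sum of squares of the other two: 98² + 121² = 24245 < 34596 = 186².

obtuse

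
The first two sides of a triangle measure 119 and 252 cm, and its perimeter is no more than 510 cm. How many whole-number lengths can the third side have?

6

Triangle inequality: 133 < x < 371. Perimeter ≤ 510 gives x ≤ 510 − 119 − 252 = 139.
So 133 < x ≤ 139; integers 134 through 139: 6 values.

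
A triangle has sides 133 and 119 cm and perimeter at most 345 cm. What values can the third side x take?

Triangle inequality alone gives 14 < x < 252.
The perimeter condition gives x ≤ 345 − 133 − 119 = 93.
Intersecting the two: 14 < x ≤ 93.

14 < x ≤ 93 cm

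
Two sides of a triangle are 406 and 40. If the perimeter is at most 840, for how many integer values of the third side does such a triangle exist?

28

Triangle inequality: 366 < x < 446. Perimeter ≤ 840 gives x ≤ 840 − 406 − 40 = 394.
So 366 < x ≤ 394; integers 367 through 394: 28 values.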